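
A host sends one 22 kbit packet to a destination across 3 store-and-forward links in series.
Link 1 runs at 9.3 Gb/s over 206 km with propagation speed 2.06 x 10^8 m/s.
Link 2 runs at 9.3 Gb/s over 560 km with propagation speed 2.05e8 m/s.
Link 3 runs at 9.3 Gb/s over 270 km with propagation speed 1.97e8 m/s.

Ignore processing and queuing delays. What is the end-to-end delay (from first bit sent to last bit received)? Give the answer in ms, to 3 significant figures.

L = 22000 bits.
Transmission delay per hop = L/R = 22000/9300000000 = 0.00236559 ms; 3 hops → 0.00709677 ms.
Propagation delays (d/s per hop): 1, 2.73171, 1.37056 ms; sum = 5.10227 ms.
End-to-end = 5.11 ms.

5.11 ms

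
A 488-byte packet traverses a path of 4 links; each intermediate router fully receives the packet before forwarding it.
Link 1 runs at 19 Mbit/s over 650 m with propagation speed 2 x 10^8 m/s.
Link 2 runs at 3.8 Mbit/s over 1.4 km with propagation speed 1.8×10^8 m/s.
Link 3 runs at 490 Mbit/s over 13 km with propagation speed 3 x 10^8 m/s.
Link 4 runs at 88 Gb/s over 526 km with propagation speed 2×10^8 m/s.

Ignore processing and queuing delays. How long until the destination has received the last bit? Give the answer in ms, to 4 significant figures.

L = 488 × 8 = 3904 bits.
Transmission delays (L/R per hop): 0.205474, 1.02737, 0.00796735, 4.43636e-05 ms; sum = 1.24085 ms.
Propagation delays (d/s per hop): 0.00325, 0.00777778, 0.0433333, 2.63 ms; sum = 2.68436 ms.
End-to-end = 3.925 ms.

3.925 ms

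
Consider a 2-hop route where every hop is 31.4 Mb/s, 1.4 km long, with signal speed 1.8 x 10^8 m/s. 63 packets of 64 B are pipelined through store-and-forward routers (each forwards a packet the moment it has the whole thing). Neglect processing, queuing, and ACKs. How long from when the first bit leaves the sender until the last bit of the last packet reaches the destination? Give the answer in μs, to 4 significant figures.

1059 μs

Per-hop transmission t_tx = L/R = 512/31400000 = 16.3057 μs.
Per-hop propagation t_prop = 1400/180000000 = 7.77778 μs.
Pipeline fill: first packet needs 2·t_tx to clear all hops; remaining 62 packets each add one t_tx.
Total = (2+63-1)·t_tx + 2·t_prop = 64·16.3057 + 2·7.77778 = 1059 μs.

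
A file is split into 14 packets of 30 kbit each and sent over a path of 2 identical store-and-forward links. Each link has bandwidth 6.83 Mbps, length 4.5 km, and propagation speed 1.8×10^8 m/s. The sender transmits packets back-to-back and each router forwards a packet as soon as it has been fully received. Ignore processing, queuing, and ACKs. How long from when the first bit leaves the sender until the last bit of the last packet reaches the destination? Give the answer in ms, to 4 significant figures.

65.94 ms

Per-hop transmission t_tx = L/R = 30000/6830000 = 4.39239 ms.
Per-hop propagation t_prop = 4500/180000000 = 0.025 ms.
Pipeline fill: first packet needs 2·t_tx to clear all hops; remaining 13 packets each add one t_tx.
Total = (2+14-1)·t_tx + 2·t_prop = 15·4.39239 + 2·0.025 = 65.94 ms.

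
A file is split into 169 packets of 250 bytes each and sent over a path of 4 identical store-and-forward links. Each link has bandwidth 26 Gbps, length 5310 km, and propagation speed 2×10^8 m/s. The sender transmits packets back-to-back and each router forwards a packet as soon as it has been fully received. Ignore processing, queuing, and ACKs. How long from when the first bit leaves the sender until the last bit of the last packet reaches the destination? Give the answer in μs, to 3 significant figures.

Per-hop transmission t_tx = L/R = 2000/26000000000 = 0.0769231 μs.
Per-hop propagation t_prop = 5310000/200000000 = 26550 μs.
Pipeline fill: first packet needs 4·t_tx to clear all hops; remaining 168 packets each add one t_tx.
Total = (4+169-1)·t_tx + 4·t_prop = 172·0.0769231 + 4·26550 = 106000 μs.

106000 μs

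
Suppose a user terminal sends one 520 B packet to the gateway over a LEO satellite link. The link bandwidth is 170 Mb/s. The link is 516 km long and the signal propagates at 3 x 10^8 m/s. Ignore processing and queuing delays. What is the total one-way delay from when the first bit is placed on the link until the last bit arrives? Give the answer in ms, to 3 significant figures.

1.74 ms

L = 520 × 8 = 4160 bits.
Transmission delay = L/R = 4160 / 170000000 = 0.0244706 ms.
Propagation delay = d/s = 516000 m / 300000000 m/s = 1.72 ms.
Total = 1.74 ms.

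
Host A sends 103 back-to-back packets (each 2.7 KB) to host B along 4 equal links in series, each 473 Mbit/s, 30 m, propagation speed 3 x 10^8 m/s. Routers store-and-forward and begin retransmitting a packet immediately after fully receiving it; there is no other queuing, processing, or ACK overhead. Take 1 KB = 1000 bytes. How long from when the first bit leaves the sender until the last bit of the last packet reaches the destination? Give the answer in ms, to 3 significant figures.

4.84 ms

Per-hop transmission t_tx = L/R = 21600/473000000 = 0.045666 ms.
Per-hop propagation t_prop = 30/300000000 = 0.0001 ms.
Pipeline fill: first packet needs 4·t_tx to clear all hops; remaining 102 packets each add one t_tx.
Total = (4+103-1)·t_tx + 4·t_prop = 106·0.045666 + 4·0.0001 = 4.84 ms.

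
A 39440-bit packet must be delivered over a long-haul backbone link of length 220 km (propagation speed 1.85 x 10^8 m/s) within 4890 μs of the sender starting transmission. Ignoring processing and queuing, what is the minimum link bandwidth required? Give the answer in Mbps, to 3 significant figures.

Propagation delay = 220000 / 185000000 = 1189.19 μs.
Transmission budget = 4890 − 1189.19 = 3700.81 μs.
R ≥ L / t_tx = 39440 bits / 0.00370081 s = 10.7 Mbps.

10.7 Mbps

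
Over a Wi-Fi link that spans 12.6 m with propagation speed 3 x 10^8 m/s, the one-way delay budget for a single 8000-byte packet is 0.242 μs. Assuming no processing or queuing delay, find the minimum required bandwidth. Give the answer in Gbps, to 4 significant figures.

320.0 Gbps

L = 64000 bits.
Propagation delay = 12.6 / 300000000 = 0.042 μs.
Transmission budget = 0.242 − 0.042 = 0.2 μs.
R ≥ L / t_tx = 64000 bits / 2e-07 s = 320.0 Gbps.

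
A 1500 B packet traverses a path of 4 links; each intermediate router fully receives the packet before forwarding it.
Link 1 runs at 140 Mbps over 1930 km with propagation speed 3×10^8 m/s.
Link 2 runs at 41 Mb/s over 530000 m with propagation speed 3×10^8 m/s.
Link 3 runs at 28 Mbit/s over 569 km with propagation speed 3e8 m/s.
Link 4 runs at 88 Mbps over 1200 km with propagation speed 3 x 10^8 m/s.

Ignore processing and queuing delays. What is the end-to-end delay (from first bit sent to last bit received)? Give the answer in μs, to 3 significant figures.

L = 1500 × 8 = 12000 bits.
Transmission delays (L/R per hop): 85.7143, 292.683, 428.571, 136.364 μs; sum = 943.332 μs.
Propagation delays (d/s per hop): 6433.33, 1766.67, 1896.67, 4000 μs; sum = 14096.7 μs.
End-to-end = 15000 μs.

15000 μs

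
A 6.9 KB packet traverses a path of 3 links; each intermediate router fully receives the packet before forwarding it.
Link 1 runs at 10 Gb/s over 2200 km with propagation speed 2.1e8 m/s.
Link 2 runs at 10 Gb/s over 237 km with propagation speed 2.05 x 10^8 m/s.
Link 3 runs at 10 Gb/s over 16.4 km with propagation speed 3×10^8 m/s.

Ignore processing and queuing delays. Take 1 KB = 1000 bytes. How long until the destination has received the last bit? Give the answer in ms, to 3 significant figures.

L = 55200 bits.
Transmission delay per hop = L/R = 55200/10000000000 = 0.00552 ms; 3 hops → 0.01656 ms.
Propagation delays (d/s per hop): 10.4762, 1.1561, 0.0546667 ms; sum = 11.687 ms.
End-to-end = 11.7 ms.

11.7 ms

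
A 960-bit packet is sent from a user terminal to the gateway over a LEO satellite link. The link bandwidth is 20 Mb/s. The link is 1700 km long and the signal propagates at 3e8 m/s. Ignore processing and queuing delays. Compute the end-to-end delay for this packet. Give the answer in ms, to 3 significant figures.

Transmission delay = L/R = 960 / 20000000 = 0.048 ms.
Propagation delay = d/s = 1700000 m / 300000000 m/s = 5.66667 ms.
Total = 5.71 ms.

5.71 ms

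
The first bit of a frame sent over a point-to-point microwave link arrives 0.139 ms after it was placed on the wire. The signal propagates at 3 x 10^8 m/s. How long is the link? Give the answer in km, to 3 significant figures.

41.7 km

d = s × t_prop = 300000000 × 0.000139 = 41.7 km.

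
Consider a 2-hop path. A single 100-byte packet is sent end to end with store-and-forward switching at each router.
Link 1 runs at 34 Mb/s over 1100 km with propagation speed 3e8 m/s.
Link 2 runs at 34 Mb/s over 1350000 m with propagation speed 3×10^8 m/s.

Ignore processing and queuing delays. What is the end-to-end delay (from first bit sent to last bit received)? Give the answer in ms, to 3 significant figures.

L = 100 × 8 = 800 bits.
Transmission delay per hop = L/R = 800/34000000 = 0.0235294 ms; 2 hops → 0.0470588 ms.
Propagation delays (d/s per hop): 3.66667, 4.5 ms; sum = 8.16667 ms.
End-to-end = 8.21 ms.

8.21 ms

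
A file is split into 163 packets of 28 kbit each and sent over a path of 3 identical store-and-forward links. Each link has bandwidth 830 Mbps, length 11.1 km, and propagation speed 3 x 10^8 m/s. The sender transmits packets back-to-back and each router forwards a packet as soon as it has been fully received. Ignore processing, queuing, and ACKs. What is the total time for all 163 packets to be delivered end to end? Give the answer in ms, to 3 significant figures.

5.68 ms

Per-hop transmission t_tx = L/R = 28000/830000000 = 0.0337349 ms.
Per-hop propagation t_prop = 11100/300000000 = 0.037 ms.
Pipeline fill: first packet needs 3·t_tx to clear all hops; remaining 162 packets each add one t_tx.
Total = (3+163-1)·t_tx + 3·t_prop = 165·0.0337349 + 3·0.037 = 5.68 ms.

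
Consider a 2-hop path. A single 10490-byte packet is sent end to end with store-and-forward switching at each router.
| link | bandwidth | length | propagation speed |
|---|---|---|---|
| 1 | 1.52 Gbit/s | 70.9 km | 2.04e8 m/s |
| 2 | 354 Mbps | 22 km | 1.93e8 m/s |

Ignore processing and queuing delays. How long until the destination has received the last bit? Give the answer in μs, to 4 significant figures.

753.8 μs

L = 10490 × 8 = 83920 bits.
Transmission delays (L/R per hop): 55.2105, 237.062 μs; sum = 292.273 μs.
Propagation delays (d/s per hop): 347.549, 113.99 μs; sum = 461.539 μs.
End-to-end = 753.8 μs.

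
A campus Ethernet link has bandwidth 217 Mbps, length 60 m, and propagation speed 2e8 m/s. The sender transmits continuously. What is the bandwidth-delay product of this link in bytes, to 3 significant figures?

Propagation delay = 60 / 200000000 = 3e-07 s.
BDP = R × t_prop = 217000000 × 3e-07 = 65.1 bits.
In bytes: 65.1/8 = 8.14 bytes.

8.14 bytes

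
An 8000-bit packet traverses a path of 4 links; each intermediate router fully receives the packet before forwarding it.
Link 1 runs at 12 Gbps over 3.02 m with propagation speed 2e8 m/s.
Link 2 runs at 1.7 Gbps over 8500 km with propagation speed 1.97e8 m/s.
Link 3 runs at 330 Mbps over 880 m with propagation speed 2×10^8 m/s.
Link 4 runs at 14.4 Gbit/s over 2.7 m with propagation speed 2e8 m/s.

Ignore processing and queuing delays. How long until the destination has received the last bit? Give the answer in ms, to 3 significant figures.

43.2 ms

Transmission delays (L/R per hop): 0.000666667, 0.00470588, 0.0242424, 0.000555556 ms; sum = 0.0301705 ms.
Propagation delays (d/s per hop): 1.51e-05, 43.1472, 0.0044, 1.35e-05 ms; sum = 43.1516 ms.
End-to-end = 43.2 ms.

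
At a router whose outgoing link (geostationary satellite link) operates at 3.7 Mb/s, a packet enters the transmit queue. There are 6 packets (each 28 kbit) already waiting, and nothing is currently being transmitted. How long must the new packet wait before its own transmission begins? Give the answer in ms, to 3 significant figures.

45.4 ms

Each queued packet: L/R = 28000/3700000 = 7.56757 ms.
6 queued → 45.4054 ms.
Queuing delay = 45.4 ms.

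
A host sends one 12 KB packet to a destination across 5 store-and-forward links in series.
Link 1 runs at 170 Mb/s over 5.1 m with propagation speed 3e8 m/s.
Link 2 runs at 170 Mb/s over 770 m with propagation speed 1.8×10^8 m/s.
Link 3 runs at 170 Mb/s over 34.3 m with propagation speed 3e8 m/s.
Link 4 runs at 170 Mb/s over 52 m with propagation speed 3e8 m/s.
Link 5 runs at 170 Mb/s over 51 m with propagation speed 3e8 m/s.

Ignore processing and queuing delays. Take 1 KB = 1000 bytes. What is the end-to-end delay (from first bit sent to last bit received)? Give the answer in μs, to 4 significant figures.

2828 μs

L = 96000 bits.
Transmission delay per hop = L/R = 96000/170000000 = 564.706 μs; 5 hops → 2823.53 μs.
Propagation delays (d/s per hop): 0.017, 4.27778, 0.114333, 0.173333, 0.17 μs; sum = 4.75244 μs.
End-to-end = 2828 μs.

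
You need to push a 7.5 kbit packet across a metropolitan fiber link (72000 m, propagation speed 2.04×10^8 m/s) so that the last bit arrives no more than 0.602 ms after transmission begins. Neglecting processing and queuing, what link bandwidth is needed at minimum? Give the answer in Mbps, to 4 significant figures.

30.11 Mbps

Propagation delay = 72000 / 204000000 = 0.352941 ms.
Transmission budget = 0.602 − 0.352941 = 0.249059 ms.
R ≥ L / t_tx = 7500 bits / 0.000249059 s = 30.11 Mbps.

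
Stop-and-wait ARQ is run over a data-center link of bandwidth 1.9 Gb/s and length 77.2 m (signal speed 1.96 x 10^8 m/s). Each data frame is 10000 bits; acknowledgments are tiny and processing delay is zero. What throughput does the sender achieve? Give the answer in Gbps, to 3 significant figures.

1.65 Gbps

t_tx = L/R = 10000/1900000000 = 5.26316e-06 s.
t_prop = 77.2/196000000 = 3.93878e-07 s; RTT = 7.87755e-07 s.
Cycle = t_tx + RTT = 6.05091e-06 s.
Throughput = L / cycle = 10000 / 6.05091e-06 = 1.65 Gbps.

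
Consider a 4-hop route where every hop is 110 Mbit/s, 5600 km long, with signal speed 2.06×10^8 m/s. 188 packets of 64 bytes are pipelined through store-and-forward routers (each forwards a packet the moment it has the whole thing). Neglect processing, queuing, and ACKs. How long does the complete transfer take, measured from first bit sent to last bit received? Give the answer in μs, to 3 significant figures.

Per-hop transmission t_tx = L/R = 512/110000000 = 4.65455 μs.
Per-hop propagation t_prop = 5600000/206000000 = 27184.5 μs.
Pipeline fill: first packet needs 4·t_tx to clear all hops; remaining 187 packets each add one t_tx.
Total = (4+188-1)·t_tx + 4·t_prop = 191·4.65455 + 4·27184.5 = 110000 μs.

110000 μs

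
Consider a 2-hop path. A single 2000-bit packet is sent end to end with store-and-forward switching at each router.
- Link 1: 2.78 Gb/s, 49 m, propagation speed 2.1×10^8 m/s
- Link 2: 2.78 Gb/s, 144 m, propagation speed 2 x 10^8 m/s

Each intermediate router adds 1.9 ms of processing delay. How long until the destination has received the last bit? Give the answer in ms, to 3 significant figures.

Transmission delay per hop = L/R = 2000/2780000000 = 0.000719424 ms; 2 hops → 0.00143885 ms.
Propagation delays (d/s per hop): 0.000233333, 0.00072 ms; sum = 0.000953333 ms.
Processing at 1 router(s): 1 × 1.9 ms = 1.9 ms.
End-to-end = 1.90 ms.

1.90 ms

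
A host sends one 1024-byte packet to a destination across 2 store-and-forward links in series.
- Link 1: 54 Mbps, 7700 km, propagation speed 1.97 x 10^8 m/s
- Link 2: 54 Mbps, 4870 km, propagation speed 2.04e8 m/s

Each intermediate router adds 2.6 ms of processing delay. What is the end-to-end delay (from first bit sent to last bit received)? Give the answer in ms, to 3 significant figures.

65.9 ms

L = 1024 × 8 = 8192 bits.
Transmission delay per hop = L/R = 8192/54000000 = 0.151704 ms; 2 hops → 0.303407 ms.
Propagation delays (d/s per hop): 39.0863, 23.8725 ms; sum = 62.9588 ms.
Processing at 1 router(s): 1 × 2.6 ms = 2.6 ms.
End-to-end = 65.9 ms.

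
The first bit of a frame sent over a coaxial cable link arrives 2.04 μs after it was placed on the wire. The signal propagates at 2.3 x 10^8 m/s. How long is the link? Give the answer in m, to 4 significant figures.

469.2 m

d = s × t_prop = 2.3e+08 × 2.04e-06 = 469.2 m.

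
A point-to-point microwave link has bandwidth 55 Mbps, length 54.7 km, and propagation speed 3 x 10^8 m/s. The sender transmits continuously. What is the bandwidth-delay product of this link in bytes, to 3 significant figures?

Propagation delay = 54700 / 300000000 = 0.000182333 s.
BDP = R × t_prop = 55000000 × 0.000182333 = 10028.3 bits.
In bytes: 10028.3/8 = 1250 bytes.

1250 bytes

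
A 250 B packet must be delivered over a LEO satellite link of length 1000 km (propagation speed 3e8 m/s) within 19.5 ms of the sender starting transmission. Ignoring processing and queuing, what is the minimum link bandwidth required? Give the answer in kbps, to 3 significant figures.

L = 2000 bits.
Propagation delay = 1000000 / 300000000 = 3.33333 ms.
Transmission budget = 19.5 − 3.33333 = 16.1667 ms.
R ≥ L / t_tx = 2000 bits / 0.0161667 s = 124 kbps.

124 kbps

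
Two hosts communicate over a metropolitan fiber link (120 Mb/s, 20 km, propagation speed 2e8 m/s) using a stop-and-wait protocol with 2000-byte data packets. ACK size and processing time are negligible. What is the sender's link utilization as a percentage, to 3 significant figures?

40.0 %

t_tx = L/R = 16000/120000000 = 0.000133333 s.
t_prop = 20000/200000000 = 0.0001 s; RTT = 0.0002 s.
Cycle = t_tx + RTT = 0.000333333 s.
Utilization = t_tx / cycle = 0.000133333/0.000333333 = 40.0 %.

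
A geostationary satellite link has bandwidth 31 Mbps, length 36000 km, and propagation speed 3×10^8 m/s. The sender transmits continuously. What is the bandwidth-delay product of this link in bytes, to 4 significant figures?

Propagation delay = 36000000 / 300000000 = 0.12 s.
BDP = R × t_prop = 31000000 × 0.12 = 3720000 bits.
In bytes: 3720000/8 = 465000 bytes.

465000 bytes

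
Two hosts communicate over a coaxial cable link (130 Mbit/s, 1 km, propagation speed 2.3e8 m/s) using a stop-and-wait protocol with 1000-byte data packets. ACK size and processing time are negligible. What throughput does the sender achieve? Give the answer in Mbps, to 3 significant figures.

t_tx = L/R = 8000/130000000 = 6.15385e-05 s.
t_prop = 1000/2.3e+08 = 4.34783e-06 s; RTT = 8.69565e-06 s.
Cycle = t_tx + RTT = 7.02341e-05 s.
Throughput = L / cycle = 8000 / 7.02341e-05 = 114 Mbps.

114 Mbps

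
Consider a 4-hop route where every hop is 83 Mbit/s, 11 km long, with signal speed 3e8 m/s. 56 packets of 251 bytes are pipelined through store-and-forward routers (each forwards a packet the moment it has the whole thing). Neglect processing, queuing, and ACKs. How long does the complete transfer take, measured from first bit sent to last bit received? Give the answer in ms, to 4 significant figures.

1.574 ms

Per-hop transmission t_tx = L/R = 2008/83000000 = 0.0241928 ms.
Per-hop propagation t_prop = 11000/300000000 = 0.0366667 ms.
Pipeline fill: first packet needs 4·t_tx to clear all hops; remaining 55 packets each add one t_tx.
Total = (4+56-1)·t_tx + 4·t_prop = 59·0.0241928 + 4·0.0366667 = 1.574 ms.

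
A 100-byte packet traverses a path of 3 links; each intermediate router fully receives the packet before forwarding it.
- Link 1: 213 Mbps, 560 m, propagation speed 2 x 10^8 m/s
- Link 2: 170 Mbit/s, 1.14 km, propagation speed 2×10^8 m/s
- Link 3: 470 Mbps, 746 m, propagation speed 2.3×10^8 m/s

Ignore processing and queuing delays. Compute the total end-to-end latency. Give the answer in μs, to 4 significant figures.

L = 100 × 8 = 800 bits.
Transmission delays (L/R per hop): 3.75587, 4.70588, 1.70213 μs; sum = 10.1639 μs.
Propagation delays (d/s per hop): 2.8, 5.7, 3.24348 μs; sum = 11.7435 μs.
End-to-end = 21.91 μs.

21.91 μs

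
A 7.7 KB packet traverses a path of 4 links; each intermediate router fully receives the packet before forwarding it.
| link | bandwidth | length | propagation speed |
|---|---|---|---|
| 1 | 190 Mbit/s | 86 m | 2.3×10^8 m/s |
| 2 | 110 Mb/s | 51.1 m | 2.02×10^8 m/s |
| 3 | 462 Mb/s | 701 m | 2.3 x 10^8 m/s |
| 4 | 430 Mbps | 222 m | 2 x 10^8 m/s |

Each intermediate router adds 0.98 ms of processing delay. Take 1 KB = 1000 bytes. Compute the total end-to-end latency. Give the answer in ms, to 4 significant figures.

4.106 ms

L = 61600 bits.
Transmission delays (L/R per hop): 0.324211, 0.56, 0.133333, 0.143256 ms; sum = 1.1608 ms.
Propagation delays (d/s per hop): 0.000373913, 0.00025297, 0.00304783, 0.00111 ms; sum = 0.00478471 ms.
Processing at 3 router(s): 3 × 0.98 ms = 2.94 ms.
End-to-end = 4.106 ms.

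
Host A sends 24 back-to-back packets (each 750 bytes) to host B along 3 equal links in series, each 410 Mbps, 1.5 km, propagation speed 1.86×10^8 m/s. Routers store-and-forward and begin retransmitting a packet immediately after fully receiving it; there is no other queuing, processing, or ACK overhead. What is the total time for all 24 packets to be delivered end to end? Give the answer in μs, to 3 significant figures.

Per-hop transmission t_tx = L/R = 6000/410000000 = 14.6341 μs.
Per-hop propagation t_prop = 1500/186000000 = 8.06452 μs.
Pipeline fill: first packet needs 3·t_tx to clear all hops; remaining 23 packets each add one t_tx.
Total = (3+24-1)·t_tx + 3·t_prop = 26·14.6341 + 3·8.06452 = 405 μs.

405 μs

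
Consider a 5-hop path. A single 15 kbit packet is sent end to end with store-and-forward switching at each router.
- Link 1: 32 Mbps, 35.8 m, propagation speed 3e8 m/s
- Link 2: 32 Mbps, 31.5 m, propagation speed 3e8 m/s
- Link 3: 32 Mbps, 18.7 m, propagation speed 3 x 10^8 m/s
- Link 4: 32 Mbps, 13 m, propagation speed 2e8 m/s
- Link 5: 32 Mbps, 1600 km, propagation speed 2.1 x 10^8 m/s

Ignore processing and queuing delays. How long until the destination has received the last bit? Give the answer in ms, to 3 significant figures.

L = 15000 bits.
Transmission delay per hop = L/R = 15000/32000000 = 0.46875 ms; 5 hops → 2.34375 ms.
Propagation delays (d/s per hop): 0.000119333, 0.000105, 6.23333e-05, 6.5e-05, 7.61905 ms; sum = 7.6194 ms.
End-to-end = 9.96 ms.

9.96 ms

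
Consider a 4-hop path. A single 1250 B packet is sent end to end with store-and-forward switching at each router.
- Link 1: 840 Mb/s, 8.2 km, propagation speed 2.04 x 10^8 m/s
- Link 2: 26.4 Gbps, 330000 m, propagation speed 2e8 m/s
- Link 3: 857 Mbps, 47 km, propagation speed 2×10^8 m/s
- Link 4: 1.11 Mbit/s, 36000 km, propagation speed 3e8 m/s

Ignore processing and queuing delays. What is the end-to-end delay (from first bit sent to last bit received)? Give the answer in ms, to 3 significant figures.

131 ms

L = 1250 × 8 = 10000 bits.
Transmission delays (L/R per hop): 0.0119048, 0.000378788, 0.0116686, 9.00901 ms; sum = 9.03296 ms.
Propagation delays (d/s per hop): 0.0401961, 1.65, 0.235, 120 ms; sum = 121.925 ms.
End-to-end = 131 ms.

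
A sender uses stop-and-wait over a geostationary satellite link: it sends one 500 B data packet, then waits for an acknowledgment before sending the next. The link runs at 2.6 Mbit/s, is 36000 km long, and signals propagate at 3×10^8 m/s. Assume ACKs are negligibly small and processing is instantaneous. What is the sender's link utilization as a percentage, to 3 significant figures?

0.637 %

t_tx = L/R = 4000/2600000 = 0.00153846 s.
t_prop = 36000000/300000000 = 0.12 s; RTT = 0.24 s.
Cycle = t_tx + RTT = 0.241538 s.
Utilization = t_tx / cycle = 0.00153846/0.241538 = 0.637 %.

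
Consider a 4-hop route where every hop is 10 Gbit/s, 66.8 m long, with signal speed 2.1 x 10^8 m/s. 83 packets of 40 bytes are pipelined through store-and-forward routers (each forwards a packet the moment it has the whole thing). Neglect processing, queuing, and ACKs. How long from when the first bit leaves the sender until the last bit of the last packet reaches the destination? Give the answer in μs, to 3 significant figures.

4.02 μs

Per-hop transmission t_tx = L/R = 320/10000000000 = 0.032 μs.
Per-hop propagation t_prop = 66.8/210000000 = 0.318095 μs.
Pipeline fill: first packet needs 4·t_tx to clear all hops; remaining 82 packets each add one t_tx.
Total = (4+83-1)·t_tx + 4·t_prop = 86·0.032 + 4·0.318095 = 4.02 μs.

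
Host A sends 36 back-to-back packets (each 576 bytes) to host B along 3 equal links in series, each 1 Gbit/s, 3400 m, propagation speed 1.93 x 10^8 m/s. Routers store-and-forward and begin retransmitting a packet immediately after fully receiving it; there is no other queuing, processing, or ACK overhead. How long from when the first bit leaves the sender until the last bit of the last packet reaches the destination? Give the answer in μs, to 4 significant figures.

228.0 μs

Per-hop transmission t_tx = L/R = 4608/1000000000 = 4.608 μs.
Per-hop propagation t_prop = 3400/193000000 = 17.6166 μs.
Pipeline fill: first packet needs 3·t_tx to clear all hops; remaining 35 packets each add one t_tx.
Total = (3+36-1)·t_tx + 3·t_prop = 38·4.608 + 3·17.6166 = 228.0 μs.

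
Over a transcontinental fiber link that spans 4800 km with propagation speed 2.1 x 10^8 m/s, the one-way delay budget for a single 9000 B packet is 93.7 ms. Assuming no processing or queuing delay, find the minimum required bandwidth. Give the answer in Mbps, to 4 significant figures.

1.016 Mbps

L = 72000 bits.
Propagation delay = 4800000 / 210000000 = 22.8571 ms.
Transmission budget = 93.7 − 22.8571 = 70.8429 ms.
R ≥ L / t_tx = 72000 bits / 0.0708429 s = 1.016 Mbps.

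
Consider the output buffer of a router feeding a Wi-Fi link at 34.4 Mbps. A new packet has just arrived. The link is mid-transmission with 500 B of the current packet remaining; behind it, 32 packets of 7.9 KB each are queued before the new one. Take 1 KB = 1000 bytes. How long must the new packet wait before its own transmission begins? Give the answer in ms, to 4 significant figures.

Each queued packet: L/R = 63200/34400000 = 1.83721 ms.
32 queued → 58.7907 ms.
Plus remaining 4000 bits of current packet: 0.116279 ms.
Queuing delay = 58.91 ms.

58.91 ms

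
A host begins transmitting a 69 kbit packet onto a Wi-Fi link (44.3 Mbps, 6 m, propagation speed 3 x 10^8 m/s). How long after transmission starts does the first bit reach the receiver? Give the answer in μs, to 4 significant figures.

0.02000 μs

First bit experiences only propagation delay: d/s = 6/300000000 = 0.02000 μs.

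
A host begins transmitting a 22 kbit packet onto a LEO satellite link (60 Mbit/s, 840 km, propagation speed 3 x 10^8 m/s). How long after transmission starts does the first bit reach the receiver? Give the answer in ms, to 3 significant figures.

2.80 ms

First bit experiences only propagation delay: d/s = 840000/300000000 = 2.80 ms.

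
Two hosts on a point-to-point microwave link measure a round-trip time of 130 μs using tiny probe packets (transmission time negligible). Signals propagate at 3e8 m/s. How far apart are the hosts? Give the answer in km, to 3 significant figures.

19.5 km

One-way propagation = RTT/2 = 65 μs.
d = s × t = 300000000 × 6.5e-05 = 19.5 km.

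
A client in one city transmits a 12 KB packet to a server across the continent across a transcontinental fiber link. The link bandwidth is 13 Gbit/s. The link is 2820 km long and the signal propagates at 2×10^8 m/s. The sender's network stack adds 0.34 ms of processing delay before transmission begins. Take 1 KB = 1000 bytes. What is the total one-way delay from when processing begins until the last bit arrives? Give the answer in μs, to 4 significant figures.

14450 μs

L = 96000 bits.
Transmission delay = L/R = 96000 / 13000000000 = 7.38462 μs.
Propagation delay = d/s = 2820000 m / 200000000 m/s = 14100 μs.
Plus processing delay 0.34 ms = 340 μs.
Total = 14450 μs.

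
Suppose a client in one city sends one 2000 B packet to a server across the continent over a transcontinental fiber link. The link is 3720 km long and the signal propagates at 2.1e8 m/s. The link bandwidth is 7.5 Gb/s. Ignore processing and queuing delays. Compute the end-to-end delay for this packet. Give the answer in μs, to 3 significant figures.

17700 μs

L = 2000 × 8 = 16000 bits.
Transmission delay = L/R = 16000 / 7500000000 = 2.13333 μs.
Propagation delay = d/s = 3720000 m / 210000000 m/s = 17714.3 μs.
Total = 17700 μs.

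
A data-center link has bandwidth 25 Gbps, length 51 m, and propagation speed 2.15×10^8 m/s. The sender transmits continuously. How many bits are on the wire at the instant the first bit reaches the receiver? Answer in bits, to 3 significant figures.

Propagation delay = 51 / 215000000 = 2.37209e-07 s.
BDP = R × t_prop = 25000000000 × 2.37209e-07 = 5930.23 bits.

5930 bits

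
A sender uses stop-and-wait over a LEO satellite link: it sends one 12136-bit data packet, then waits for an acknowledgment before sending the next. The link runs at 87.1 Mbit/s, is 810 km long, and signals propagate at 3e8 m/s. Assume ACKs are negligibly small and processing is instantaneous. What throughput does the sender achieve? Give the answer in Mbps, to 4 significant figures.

2.191 Mbps

t_tx = L/R = 12136/87100000 = 0.000139334 s.
t_prop = 810000/300000000 = 0.0027 s; RTT = 0.0054 s.
Cycle = t_tx + RTT = 0.00553933 s.
Throughput = L / cycle = 12136 / 0.00553933 = 2.191 Mbps.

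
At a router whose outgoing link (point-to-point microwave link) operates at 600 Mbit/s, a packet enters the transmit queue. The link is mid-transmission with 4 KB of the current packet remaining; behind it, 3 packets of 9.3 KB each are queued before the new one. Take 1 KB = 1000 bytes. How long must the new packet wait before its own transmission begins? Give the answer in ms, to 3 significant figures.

0.425 ms

Each queued packet: L/R = 74400/600000000 = 0.124 ms.
3 queued → 0.372 ms.
Plus remaining 32000 bits of current packet: 0.0533333 ms.
Queuing delay = 0.425 ms.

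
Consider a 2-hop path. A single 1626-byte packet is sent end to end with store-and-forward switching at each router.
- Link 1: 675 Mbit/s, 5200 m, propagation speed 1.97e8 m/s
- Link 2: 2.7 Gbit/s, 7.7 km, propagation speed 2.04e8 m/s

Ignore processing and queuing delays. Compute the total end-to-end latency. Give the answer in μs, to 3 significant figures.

L = 1626 × 8 = 13008 bits.
Transmission delays (L/R per hop): 19.2711, 4.81778 μs; sum = 24.0889 μs.
Propagation delays (d/s per hop): 26.3959, 37.7451 μs; sum = 64.141 μs.
End-to-end = 88.2 μs.

88.2 μs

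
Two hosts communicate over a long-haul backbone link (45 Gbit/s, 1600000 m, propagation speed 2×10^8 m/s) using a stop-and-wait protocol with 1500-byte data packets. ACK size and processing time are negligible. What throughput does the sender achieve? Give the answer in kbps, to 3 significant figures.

750 kbps

t_tx = L/R = 12000/45000000000 = 2.66667e-07 s.
t_prop = 1600000/200000000 = 0.008 s; RTT = 0.016 s.
Cycle = t_tx + RTT = 0.0160003 s.
Throughput = L / cycle = 12000 / 0.0160003 = 750 kbps.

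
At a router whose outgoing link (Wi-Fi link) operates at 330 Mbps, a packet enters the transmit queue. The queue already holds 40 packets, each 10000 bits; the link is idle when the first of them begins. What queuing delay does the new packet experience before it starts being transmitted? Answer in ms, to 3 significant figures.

Each queued packet: L/R = 10000/330000000 = 0.030303 ms.
40 queued → 1.21212 ms.
Queuing delay = 1.21 ms.

1.21 ms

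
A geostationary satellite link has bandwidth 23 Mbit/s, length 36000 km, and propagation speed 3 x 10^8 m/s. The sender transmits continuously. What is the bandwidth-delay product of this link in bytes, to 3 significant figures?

Propagation delay = 36000000 / 300000000 = 0.12 s.
BDP = R × t_prop = 23000000 × 0.12 = 2760000 bits.
In bytes: 2760000/8 = 345000 bytes.

345000 bytes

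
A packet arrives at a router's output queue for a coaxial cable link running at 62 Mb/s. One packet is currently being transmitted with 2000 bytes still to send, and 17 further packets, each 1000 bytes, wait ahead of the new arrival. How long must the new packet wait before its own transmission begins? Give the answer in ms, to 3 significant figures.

Each queued packet: L/R = 8000/62000000 = 0.129032 ms.
17 queued → 2.19355 ms.
Plus remaining 16000 bits of current packet: 0.258065 ms.
Queuing delay = 2.45 ms.

2.45 ms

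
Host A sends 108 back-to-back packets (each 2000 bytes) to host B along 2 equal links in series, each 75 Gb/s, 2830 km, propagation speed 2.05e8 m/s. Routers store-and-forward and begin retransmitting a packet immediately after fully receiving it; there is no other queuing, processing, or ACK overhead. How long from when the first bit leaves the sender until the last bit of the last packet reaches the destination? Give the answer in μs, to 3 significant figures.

27600 μs

Per-hop transmission t_tx = L/R = 16000/75000000000 = 0.213333 μs.
Per-hop propagation t_prop = 2830000/2.05e+08 = 13804.9 μs.
Pipeline fill: first packet needs 2·t_tx to clear all hops; remaining 107 packets each add one t_tx.
Total = (2+108-1)·t_tx + 2·t_prop = 109·0.213333 + 2·13804.9 = 27600 μs.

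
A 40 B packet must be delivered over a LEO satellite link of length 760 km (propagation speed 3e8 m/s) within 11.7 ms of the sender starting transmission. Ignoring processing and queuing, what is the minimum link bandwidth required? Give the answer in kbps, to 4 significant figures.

34.91 kbps

L = 320 bits.
Propagation delay = 760000 / 300000000 = 2.53333 ms.
Transmission budget = 11.7 − 2.53333 = 9.16667 ms.
R ≥ L / t_tx = 320 bits / 0.00916667 s = 34.91 kbps.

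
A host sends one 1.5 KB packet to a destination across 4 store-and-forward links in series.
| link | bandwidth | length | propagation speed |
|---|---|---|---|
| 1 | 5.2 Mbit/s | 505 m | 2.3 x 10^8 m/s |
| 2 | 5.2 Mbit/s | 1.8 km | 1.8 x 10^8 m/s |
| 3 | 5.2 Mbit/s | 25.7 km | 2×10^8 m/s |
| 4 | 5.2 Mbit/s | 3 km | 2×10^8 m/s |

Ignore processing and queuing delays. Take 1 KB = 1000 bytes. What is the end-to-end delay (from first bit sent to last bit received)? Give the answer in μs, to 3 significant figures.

9390 μs

L = 12000 bits.
Transmission delay per hop = L/R = 12000/5200000 = 2307.69 μs; 4 hops → 9230.77 μs.
Propagation delays (d/s per hop): 2.19565, 10, 128.5, 15 μs; sum = 155.696 μs.
End-to-end = 9390 μs.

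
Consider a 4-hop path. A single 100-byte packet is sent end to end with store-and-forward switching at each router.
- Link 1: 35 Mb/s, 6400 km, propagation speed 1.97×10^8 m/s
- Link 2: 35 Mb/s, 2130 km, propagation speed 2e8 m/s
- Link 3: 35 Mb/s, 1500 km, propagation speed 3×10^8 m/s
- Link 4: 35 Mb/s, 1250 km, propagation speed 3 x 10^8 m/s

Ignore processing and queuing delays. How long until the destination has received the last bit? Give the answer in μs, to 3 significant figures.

L = 100 × 8 = 800 bits.
Transmission delay per hop = L/R = 800/35000000 = 22.8571 μs; 4 hops → 91.4286 μs.
Propagation delays (d/s per hop): 32487.3, 10650, 5000, 4166.67 μs; sum = 52304 μs.
End-to-end = 52400 μs.

52400 μs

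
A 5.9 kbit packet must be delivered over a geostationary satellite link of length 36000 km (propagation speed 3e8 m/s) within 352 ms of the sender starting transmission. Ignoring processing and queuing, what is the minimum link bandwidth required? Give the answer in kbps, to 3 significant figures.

25.4 kbps

Propagation delay = 36000000 / 300000000 = 120 ms.
Transmission budget = 352 − 120 = 232 ms.
R ≥ L / t_tx = 5900 bits / 0.232 s = 25.4 kbps.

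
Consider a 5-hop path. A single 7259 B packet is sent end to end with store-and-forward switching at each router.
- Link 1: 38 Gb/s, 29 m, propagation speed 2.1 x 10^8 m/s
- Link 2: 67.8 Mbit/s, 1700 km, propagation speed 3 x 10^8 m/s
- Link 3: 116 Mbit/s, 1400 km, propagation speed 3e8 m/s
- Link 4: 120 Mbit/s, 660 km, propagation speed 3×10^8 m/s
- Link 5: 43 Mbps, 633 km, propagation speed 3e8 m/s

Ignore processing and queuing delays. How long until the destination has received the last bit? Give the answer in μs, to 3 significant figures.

17800 μs

L = 7259 × 8 = 58072 bits.
Transmission delays (L/R per hop): 1.52821, 856.519, 500.621, 483.933, 1350.51 μs; sum = 3193.11 μs.
Propagation delays (d/s per hop): 0.138095, 5666.67, 4666.67, 2200, 2110 μs; sum = 14643.5 μs.
End-to-end = 17800 μs.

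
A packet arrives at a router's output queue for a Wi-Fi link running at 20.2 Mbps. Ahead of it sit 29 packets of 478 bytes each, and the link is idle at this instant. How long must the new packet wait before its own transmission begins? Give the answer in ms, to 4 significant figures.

Each queued packet: L/R = 3824/20200000 = 0.189307 ms.
29 queued → 5.4899 ms.
Queuing delay = 5.490 ms.

5.490 ms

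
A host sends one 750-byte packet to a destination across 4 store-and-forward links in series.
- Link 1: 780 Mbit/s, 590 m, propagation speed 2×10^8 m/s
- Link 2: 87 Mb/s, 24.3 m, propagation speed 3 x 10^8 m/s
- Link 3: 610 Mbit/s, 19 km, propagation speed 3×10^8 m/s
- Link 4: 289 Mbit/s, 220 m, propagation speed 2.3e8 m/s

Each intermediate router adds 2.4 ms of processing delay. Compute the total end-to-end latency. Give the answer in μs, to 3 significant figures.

7370 μs

L = 750 × 8 = 6000 bits.
Transmission delays (L/R per hop): 7.69231, 68.9655, 9.83607, 20.7612 μs; sum = 107.255 μs.
Propagation delays (d/s per hop): 2.95, 0.081, 63.3333, 0.956522 μs; sum = 67.3209 μs.
Processing at 3 router(s): 3 × 2.4 ms = 7200 μs.
End-to-end = 7370 μs.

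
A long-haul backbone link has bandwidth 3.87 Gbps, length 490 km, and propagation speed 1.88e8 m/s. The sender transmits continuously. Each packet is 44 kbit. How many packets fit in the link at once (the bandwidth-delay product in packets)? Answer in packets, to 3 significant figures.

229 packets

Propagation delay = 490000 / 188000000 = 0.00260638 s.
BDP = R × t_prop = 3870000000 × 0.00260638 = 10086700 bits.
In packets of 44000 bits: 229 packets.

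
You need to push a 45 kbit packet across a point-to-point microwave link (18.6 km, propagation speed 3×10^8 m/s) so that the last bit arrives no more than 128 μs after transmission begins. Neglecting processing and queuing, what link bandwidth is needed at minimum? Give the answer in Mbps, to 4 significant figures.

681.8 Mbps

Propagation delay = 18600 / 300000000 = 62 μs.
Transmission budget = 128 − 62 = 66 μs.
R ≥ L / t_tx = 45000 bits / 6.6e-05 s = 681.8 Mbps.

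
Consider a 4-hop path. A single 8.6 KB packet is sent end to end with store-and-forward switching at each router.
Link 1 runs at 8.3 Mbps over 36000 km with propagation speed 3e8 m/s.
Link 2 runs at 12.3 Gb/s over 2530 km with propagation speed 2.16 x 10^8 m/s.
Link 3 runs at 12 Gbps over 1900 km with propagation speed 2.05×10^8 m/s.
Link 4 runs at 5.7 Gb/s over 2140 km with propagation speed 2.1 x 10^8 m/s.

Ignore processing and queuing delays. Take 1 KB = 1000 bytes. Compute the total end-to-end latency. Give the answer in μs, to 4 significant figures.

159500 μs

L = 68800 bits.
Transmission delays (L/R per hop): 8289.16, 5.5935, 5.73333, 12.0702 μs; sum = 8312.55 μs.
Propagation delays (d/s per hop): 120000, 11713, 9268.29, 10190.5 μs; sum = 151172 μs.
End-to-end = 159500 μs.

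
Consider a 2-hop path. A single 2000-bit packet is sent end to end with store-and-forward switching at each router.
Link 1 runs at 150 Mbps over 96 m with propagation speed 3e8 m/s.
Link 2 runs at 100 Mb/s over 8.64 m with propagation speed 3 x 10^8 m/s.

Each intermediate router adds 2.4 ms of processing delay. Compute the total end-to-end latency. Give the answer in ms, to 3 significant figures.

Transmission delays (L/R per hop): 0.0133333, 0.02 ms; sum = 0.0333333 ms.
Propagation delays (d/s per hop): 0.00032, 2.88e-05 ms; sum = 0.0003488 ms.
Processing at 1 router(s): 1 × 2.4 ms = 2.4 ms.
End-to-end = 2.43 ms.

2.43 ms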